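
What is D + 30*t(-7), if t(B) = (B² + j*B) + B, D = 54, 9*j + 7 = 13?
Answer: 1174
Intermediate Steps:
j = ⅔ (j = -7/9 + (⅑)*13 = -7/9 + 13/9 = ⅔ ≈ 0.66667)
t(B) = B² + 5*B/3 (t(B) = (B² + 2*B/3) + B = B² + 5*B/3)
D + 30*t(-7) = 54 + 30*((⅓)*(-7)*(5 + 3*(-7))) = 54 + 30*((⅓)*(-7)*(5 - 21)) = 54 + 30*((⅓)*(-7)*(-16)) = 54 + 30*(112/3) = 54 + 1120 = 1174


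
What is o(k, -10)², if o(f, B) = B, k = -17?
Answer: 100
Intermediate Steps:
o(k, -10)² = (-10)² = 100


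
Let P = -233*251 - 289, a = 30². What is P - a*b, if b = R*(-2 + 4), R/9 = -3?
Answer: -10172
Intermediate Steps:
R = -27 (R = 9*(-3) = -27)
a = 900
P = -58772 (P = -58483 - 289 = -58772)
b = -54 (b = -27*(-2 + 4) = -27*2 = -54)
P - a*b = -58772 - 900*(-54) = -58772 - 1*(-48600) = -58772 + 48600 = -10172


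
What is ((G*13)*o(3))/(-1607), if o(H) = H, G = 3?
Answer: -117/1607 ≈ -0.072806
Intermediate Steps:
((G*13)*o(3))/(-1607) = ((3*13)*3)/(-1607) = (39*3)*(-1/1607) = 117*(-1/1607) = -117/1607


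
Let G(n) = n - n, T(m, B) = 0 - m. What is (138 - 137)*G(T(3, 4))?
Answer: 0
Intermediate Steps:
T(m, B) = -m
G(n) = 0
(138 - 137)*G(T(3, 4)) = (138 - 137)*0 = 1*0 = 0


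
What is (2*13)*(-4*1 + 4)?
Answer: 0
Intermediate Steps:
(2*13)*(-4*1 + 4) = 26*(-4 + 4) = 26*0 = 0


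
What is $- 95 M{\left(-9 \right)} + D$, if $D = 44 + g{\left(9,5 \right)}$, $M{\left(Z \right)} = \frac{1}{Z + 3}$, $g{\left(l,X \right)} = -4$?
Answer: $\frac{335}{6} \approx 55.833$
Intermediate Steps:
$M{\left(Z \right)} = \frac{1}{3 + Z}$
$D = 40$ ($D = 44 - 4 = 40$)
$- 95 M{\left(-9 \right)} + D = - \frac{95}{3 - 9} + 40 = - \frac{95}{-6} + 40 = \left(-95\right) \left(- \frac{1}{6}\right) + 40 = \frac{95}{6} + 40 = \frac{335}{6}$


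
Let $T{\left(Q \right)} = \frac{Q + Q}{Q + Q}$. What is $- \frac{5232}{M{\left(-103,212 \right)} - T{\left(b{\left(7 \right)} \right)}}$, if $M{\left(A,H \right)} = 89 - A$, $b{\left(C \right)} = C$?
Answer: $- \frac{5232}{191} \approx -27.393$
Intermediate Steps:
$T{\left(Q \right)} = 1$ ($T{\left(Q \right)} = \frac{2 Q}{2 Q} = 2 Q \frac{1}{2 Q} = 1$)
$- \frac{5232}{M{\left(-103,212 \right)} - T{\left(b{\left(7 \right)} \right)}} = - \frac{5232}{\left(89 - -103\right) - 1} = - \frac{5232}{\left(89 + 103\right) - 1} = - \frac{5232}{192 - 1} = - \frac{5232}{191}$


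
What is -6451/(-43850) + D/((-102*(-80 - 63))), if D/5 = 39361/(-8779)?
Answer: 204355959386/1403753540475 ≈ 0.14558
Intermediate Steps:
D = -196805/8779 (D = 5*(39361/(-8779)) = 5*(39361*(-1/8779)) = 5*(-39361/8779) = -196805/8779 ≈ -22.418)
-6451/(-43850) + D/((-102*(-80 - 63))) = -6451/(-43850) - 196805*(-1/(102*(-80 - 63)))/8779 = -6451*(-1/43850) - 196805/(8779*((-102*(-143)))) = 6451/43850 - 196805/8779/14586 = 6451/43850 - 196805/8779*1/14586 = 6451/43850 - 196805/128050494 = 204355959386/1403753540475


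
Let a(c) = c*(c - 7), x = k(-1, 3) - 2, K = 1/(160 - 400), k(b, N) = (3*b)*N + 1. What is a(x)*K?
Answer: -17/24 ≈ -0.70833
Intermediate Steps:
k(b, N) = 1 + 3*N*b (k(b, N) = 3*N*b + 1 = 1 + 3*N*b)
K = -1/240 (K = 1/(-240) = -1/240 ≈ -0.0041667)
x = -10 (x = (1 + 3*3*(-1)) - 2 = (1 - 9) - 2 = -8 - 2 = -10)
a(c) = c*(-7 + c)
a(x)*K = -10*(-7 - 10)*(-1/240) = -10*(-17)*(-1/240) = 170*(-1/240) = -17/24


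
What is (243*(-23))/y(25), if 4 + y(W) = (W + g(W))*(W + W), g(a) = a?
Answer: -1863/832 ≈ -2.2392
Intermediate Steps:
y(W) = -4 + 4*W² (y(W) = -4 + (W + W)*(W + W) = -4 + (2*W)*(2*W) = -4 + 4*W²)
(243*(-23))/y(25) = (243*(-23))/(-4 + 4*25²) = -5589/(-4 + 4*625) = -5589/(-4 + 2500) = -5589/2496 = -5589*1/2496 = -1863/832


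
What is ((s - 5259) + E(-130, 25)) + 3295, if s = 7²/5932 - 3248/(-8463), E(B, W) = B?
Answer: -15014912383/7171788 ≈ -2093.6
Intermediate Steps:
s = 2811689/7171788 (s = 49*(1/5932) - 3248*(-1/8463) = 49/5932 + 464/1209 = 2811689/7171788 ≈ 0.39205)
((s - 5259) + E(-130, 25)) + 3295 = ((2811689/7171788 - 5259) - 130) + 3295 = (-37713621403/7171788 - 130) + 3295 = -38645953843/7171788 + 3295 = -15014912383/7171788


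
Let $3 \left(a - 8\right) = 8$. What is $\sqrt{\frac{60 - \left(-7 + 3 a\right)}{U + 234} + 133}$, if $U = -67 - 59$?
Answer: $\frac{11 \sqrt{357}}{18} \approx 11.547$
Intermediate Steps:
$a = \frac{32}{3}$ ($a = 8 + \frac{1}{3} \cdot 8 = 8 + \frac{8}{3} = \frac{32}{3} \approx 10.667$)
$U = -126$ ($U = -67 - 59 = -126$)
$\sqrt{\frac{60 - \left(-7 + 3 a\right)}{U + 234} + 133} = \sqrt{\frac{60 + \left(7 - 32\right)}{-126 + 234} + 133} = \sqrt{\frac{60 + \left(7 - 32\right)}{108} + 133} = \sqrt{\left(60 - 25\right) \frac{1}{108} + 133} = \sqrt{35 \cdot \frac{1}{108} + 133} = \sqrt{\frac{35}{108} + 133} = \sqrt{\frac{14399}{108}} = \frac{11 \sqrt{357}}{18}$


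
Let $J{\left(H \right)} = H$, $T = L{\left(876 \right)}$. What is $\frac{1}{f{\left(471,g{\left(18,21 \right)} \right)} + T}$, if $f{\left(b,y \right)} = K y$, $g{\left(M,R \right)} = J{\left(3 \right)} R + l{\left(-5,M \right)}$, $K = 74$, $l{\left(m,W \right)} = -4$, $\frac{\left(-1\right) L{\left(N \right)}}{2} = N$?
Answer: $\frac{1}{2614} \approx 0.00038256$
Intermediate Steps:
$L{\left(N \right)} = - 2 N$
$T = -1752$ ($T = \left(-2\right) 876 = -1752$)
$g{\left(M,R \right)} = -4 + 3 R$ ($g{\left(M,R \right)} = 3 R - 4 = -4 + 3 R$)
$f{\left(b,y \right)} = 74 y$
$\frac{1}{f{\left(471,g{\left(18,21 \right)} \right)} + T} = \frac{1}{74 \left(-4 + 3 \cdot 21\right) - 1752} = \frac{1}{74 \left(-4 + 63\right) - 1752} = \frac{1}{74 \cdot 59 - 1752} = \frac{1}{4366 - 1752} = \frac{1}{2614}$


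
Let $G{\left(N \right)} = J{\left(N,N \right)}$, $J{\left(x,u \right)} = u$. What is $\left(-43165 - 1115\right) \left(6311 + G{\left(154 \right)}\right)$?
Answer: $-286270200$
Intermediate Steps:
$G{\left(N \right)} = N$
$\left(-43165 - 1115\right) \left(6311 + G{\left(154 \right)}\right) = \left(-43165 - 1115\right) \left(6311 + 154\right) = \left(-44280\right) 6465 = -286270200$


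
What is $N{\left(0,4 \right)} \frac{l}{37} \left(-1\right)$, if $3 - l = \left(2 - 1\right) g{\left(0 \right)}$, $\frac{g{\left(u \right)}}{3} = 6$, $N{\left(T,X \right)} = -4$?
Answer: $- \frac{60}{37} \approx -1.6216$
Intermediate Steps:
$g{\left(u \right)} = 18$ ($g{\left(u \right)} = 3 \cdot 6 = 18$)
$l = -15$ ($l = 3 - \left(2 - 1\right) 18 = 3 - 1 \cdot 18 = 3 - 18 = -15$)
$N{\left(0,4 \right)} \frac{l}{37} \left(-1\right) = - 4 \left(- \frac{15}{37}\right) \left(-1\right) = - 4 \left(\left(-15\right) \frac{1}{37}\right) \left(-1\right) = \left(-4\right) \left(- \frac{15}{37}\right) \left(-1\right) = \frac{60}{37} \left(-1\right) = - \frac{60}{37}$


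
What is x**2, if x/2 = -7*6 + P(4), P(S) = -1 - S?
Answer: 8836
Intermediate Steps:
x = -94 (x = 2*(-7*6 + (-1 - 1*4)) = 2*(-42 + (-1 - 4)) = 2*(-42 - 5) = 2*(-47) = -94)
x**2 = (-94)**2 = 8836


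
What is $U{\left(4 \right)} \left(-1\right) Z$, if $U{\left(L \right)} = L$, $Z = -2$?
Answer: $8$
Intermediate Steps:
$U{\left(4 \right)} \left(-1\right) Z = 4 \left(-1\right) \left(-2\right) = \left(-4\right) \left(-2\right) = 8$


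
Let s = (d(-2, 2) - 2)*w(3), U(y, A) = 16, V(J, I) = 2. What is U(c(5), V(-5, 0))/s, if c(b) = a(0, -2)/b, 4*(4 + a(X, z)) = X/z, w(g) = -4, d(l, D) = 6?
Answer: -1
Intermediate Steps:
a(X, z) = -4 + X/(4*z) (a(X, z) = -4 + (X/z)/4 = -4 + X/(4*z))
c(b) = -4/b (c(b) = (-4 + (¼)*0/(-2))/b = (-4 + (¼)*0*(-½))/b = (-4 + 0)/b = -4/b)
s = -16 (s = (6 - 2)*(-4) = 4*(-4) = -16)
U(c(5), V(-5, 0))/s = 16/(-16) = 16*(-1/16) = -1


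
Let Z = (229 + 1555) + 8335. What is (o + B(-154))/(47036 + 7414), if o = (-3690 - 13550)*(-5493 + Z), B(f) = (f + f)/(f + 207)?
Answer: -2113434514/1442925 ≈ -1464.7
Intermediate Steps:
Z = 10119 (Z = 1784 + 8335 = 10119)
B(f) = 2*f/(207 + f) (B(f) = (2*f)/(207 + f) = 2*f/(207 + f))
o = -79752240 (o = (-3690 - 13550)*(-5493 + 10119) = -17240*4626 = -79752240)
(o + B(-154))/(47036 + 7414) = (-79752240 + 2*(-154)/(207 - 154))/(47036 + 7414) = (-79752240 + 2*(-154)/53)/54450 = (-79752240 + 2*(-154)*(1/53))*(1/54450) = (-79752240 - 308/53)*(1/54450) = -4226869028/53*1/54450 = -2113434514/1442925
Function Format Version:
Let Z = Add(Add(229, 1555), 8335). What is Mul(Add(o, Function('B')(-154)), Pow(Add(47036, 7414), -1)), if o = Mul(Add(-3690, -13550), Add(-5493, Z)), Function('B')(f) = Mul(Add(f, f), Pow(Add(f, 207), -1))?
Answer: Rational(-2113434514, 1442925) ≈ -1464.7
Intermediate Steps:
Z = 10119 (Z = Add(1784, 8335) = 10119)
Function('B')(f) = Mul(2, f, Pow(Add(207, f), -1)) (Function('B')(f) = Mul(Mul(2, f), Pow(Add(207, f), -1)) = Mul(2, f, Pow(Add(207, f), -1)))
o = -79752240 (o = Mul(Add(-3690, -13550), Add(-5493, 10119)) = Mul(-17240, 4626) = -79752240)
Mul(Add(o, Function('B')(-154)), Pow(Add(47036, 7414), -1)) = Mul(Add(-79752240, Mul(2, -154, Pow(Add(207, -154), -1))), Pow(Add(47036, 7414), -1)) = Mul(Add(-79752240, Mul(2, -154, Pow(53, -1))), Pow(54450, -1)) = Mul(Add(-79752240, Mul(2, -154, Rational(1, 53))), Rational(1, 54450)) = Mul(Add(-79752240, Rational(-308, 53)), Rational(1, 54450)) = Mul(Rational(-4226869028, 53), Rational(1, 54450)) = Rational(-2113434514, 1442925)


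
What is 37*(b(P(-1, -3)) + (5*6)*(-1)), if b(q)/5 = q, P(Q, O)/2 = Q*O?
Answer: 0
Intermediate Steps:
P(Q, O) = 2*O*Q (P(Q, O) = 2*(Q*O) = 2*(O*Q) = 2*O*Q)
b(q) = 5*q
37*(b(P(-1, -3)) + (5*6)*(-1)) = 37*(5*(2*(-3)*(-1)) + (5*6)*(-1)) = 37*(5*6 + 30*(-1)) = 37*(30 - 30) = 37*0 = 0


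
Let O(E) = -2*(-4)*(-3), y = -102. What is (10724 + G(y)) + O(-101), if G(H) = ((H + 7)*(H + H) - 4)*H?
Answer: -1965652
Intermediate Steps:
G(H) = H*(-4 + 2*H*(7 + H)) (G(H) = ((7 + H)*(2*H) - 4)*H = (2*H*(7 + H) - 4)*H = (-4 + 2*H*(7 + H))*H = H*(-4 + 2*H*(7 + H)))
O(E) = -24 (O(E) = 8*(-3) = -24)
(10724 + G(y)) + O(-101) = (10724 + 2*(-102)*(-2 + (-102)² + 7*(-102))) - 24 = (10724 + 2*(-102)*(-2 + 10404 - 714)) - 24 = (10724 + 2*(-102)*9688) - 24 = (10724 - 1976352) - 24 = -1965628 - 24 = -1965652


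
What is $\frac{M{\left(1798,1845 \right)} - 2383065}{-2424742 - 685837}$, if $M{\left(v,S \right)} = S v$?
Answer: $- \frac{934245}{3110579} \approx -0.30034$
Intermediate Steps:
$\frac{M{\left(1798,1845 \right)} - 2383065}{-2424742 - 685837} = \frac{1845 \cdot 1798 - 2383065}{-2424742 - 685837} = \frac{3317310 - 2383065}{-3110579} = 934245 \left(- \frac{1}{3110579}\right) = - \frac{934245}{3110579}$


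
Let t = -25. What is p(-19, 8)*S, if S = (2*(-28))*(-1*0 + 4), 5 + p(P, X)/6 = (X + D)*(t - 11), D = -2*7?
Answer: -283584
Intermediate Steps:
D = -14
p(P, X) = 2994 - 216*X (p(P, X) = -30 + 6*((X - 14)*(-25 - 11)) = -30 + 6*((-14 + X)*(-36)) = -30 + 6*(504 - 36*X) = -30 + (3024 - 216*X) = 2994 - 216*X)
S = -224 (S = -56*(0 + 4) = -56*4 = -224)
p(-19, 8)*S = (2994 - 216*8)*(-224) = (2994 - 1728)*(-224) = 1266*(-224) = -283584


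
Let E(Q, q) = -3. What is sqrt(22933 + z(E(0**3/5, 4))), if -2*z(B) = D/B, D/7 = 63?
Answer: sqrt(92026)/2 ≈ 151.68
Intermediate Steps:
D = 441 (D = 7*63 = 441)
z(B) = -441/(2*B)
sqrt(22933 + z(E(0**3/5, 4))) = sqrt(22933 - 441/2/(-3)) = sqrt(22933 - 441/2*(-1/3)) = sqrt(22933 + 147/2) = sqrt(46013/2) = sqrt(92026)/2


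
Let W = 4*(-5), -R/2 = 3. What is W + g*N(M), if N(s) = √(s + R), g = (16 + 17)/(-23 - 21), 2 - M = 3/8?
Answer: -20 - 3*I*√70/16 ≈ -20.0 - 1.5687*I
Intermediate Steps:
M = 13/8 (M = 2 - 3/8 = 13/8 ≈ 1.6250)
R = -6 (R = -2*3 = -6)
g = -¾ (g = 33/(-44) = 33*(-1/44) = -¾ ≈ -0.75000)
W = -20
N(s) = √(-6 + s) (N(s) = √(s - 6) = √(-6 + s))
W + g*N(M) = -20 - 3*√(-6 + 13/8)/4 = -20 - 3*I*√70/16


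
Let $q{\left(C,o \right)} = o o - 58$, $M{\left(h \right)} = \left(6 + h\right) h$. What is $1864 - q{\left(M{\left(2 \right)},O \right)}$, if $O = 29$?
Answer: $1081$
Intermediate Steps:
$M{\left(h \right)} = h \left(6 + h\right)$
$q{\left(C,o \right)} = -58 + o^{2}$ ($q{\left(C,o \right)} = o^{2} - 58 = -58 + o^{2}$)
$1864 - q{\left(M{\left(2 \right)},O \right)} = 1864 - \left(-58 + 29^{2}\right) = 1864 - \left(-58 + 841\right) = 1864 - 783 = 1081$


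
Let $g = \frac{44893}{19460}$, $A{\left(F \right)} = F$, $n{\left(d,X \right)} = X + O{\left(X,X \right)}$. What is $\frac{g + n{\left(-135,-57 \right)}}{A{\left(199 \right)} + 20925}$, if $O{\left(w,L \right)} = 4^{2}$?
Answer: $- \frac{752967}{411073040} \approx -0.0018317$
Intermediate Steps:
$O{\left(w,L \right)} = 16$
$n{\left(d,X \right)} = 16 + X$ ($n{\left(d,X \right)} = X + 16 = 16 + X$)
$g = \frac{44893}{19460}$ ($g = 44893 \cdot \frac{1}{19460} = \frac{44893}{19460} \approx 2.3069$)
$\frac{g + n{\left(-135,-57 \right)}}{A{\left(199 \right)} + 20925} = \frac{\frac{44893}{19460} + \left(16 - 57\right)}{199 + 20925} = \frac{\frac{44893}{19460} - 41}{21124} = \left(- \frac{752967}{19460}\right) \frac{1}{21124} = - \frac{752967}{411073040}$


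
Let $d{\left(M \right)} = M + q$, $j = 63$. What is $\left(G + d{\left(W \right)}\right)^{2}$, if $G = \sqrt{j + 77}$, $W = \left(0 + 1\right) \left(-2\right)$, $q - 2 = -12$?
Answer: $284 - 48 \sqrt{35} \approx 0.02817$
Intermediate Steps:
$q = -10$ ($q = 2 - 12 = -10$)
$W = -2$ ($W = 1 \left(-2\right) = -2$)
$d{\left(M \right)} = -10 + M$ ($d{\left(M \right)} = M - 10 = -10 + M$)
$G = 2 \sqrt{35}$ ($G = \sqrt{63 + 77} = \sqrt{140} = 2 \sqrt{35} \approx 11.832$)
$\left(G + d{\left(W \right)}\right)^{2} = \left(2 \sqrt{35} - 12\right)^{2} = \left(-12 + 2 \sqrt{35}\right)^{2}$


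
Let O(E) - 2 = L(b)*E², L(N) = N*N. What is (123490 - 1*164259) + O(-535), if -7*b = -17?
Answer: 80721442/49 ≈ 1.6474e+6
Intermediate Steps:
b = 17/7 (b = -⅐*(-17) = 17/7 ≈ 2.4286)
L(N) = N²
O(E) = 2 + 289*E²/49 (O(E) = 2 + (17/7)²*E² = 2 + 289*E²/49)
(123490 - 1*164259) + O(-535) = (123490 - 1*164259) + (2 + (289/49)*(-535)²) = (123490 - 164259) + (2 + (289/49)*286225) = -40769 + (2 + 82719025/49) = -40769 + 82719123/49 = 80721442/49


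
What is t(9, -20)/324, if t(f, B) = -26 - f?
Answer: -35/324 ≈ -0.10802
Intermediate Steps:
t(9, -20)/324 = (-26 - 1*9)/324 = (-26 - 9)*(1/324) = -35*1/324 = -35/324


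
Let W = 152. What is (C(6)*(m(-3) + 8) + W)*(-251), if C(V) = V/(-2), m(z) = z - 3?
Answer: -36646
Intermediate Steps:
m(z) = -3 + z
C(V) = -V/2 (C(V) = V*(-1/2) = -V/2)
(C(6)*(m(-3) + 8) + W)*(-251) = ((-1/2*6)*((-3 - 3) + 8) + 152)*(-251) = (-3*(-6 + 8) + 152)*(-251) = (-3*2 + 152)*(-251) = (-6 + 152)*(-251) = 146*(-251) = -36646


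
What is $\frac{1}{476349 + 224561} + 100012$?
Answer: $\frac{70099410921}{700910} \approx 1.0001 \cdot 10^{5}$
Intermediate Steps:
$\frac{1}{476349 + 224561} + 100012 = \frac{1}{700910} + 100012 = \frac{70099410921}{700910}$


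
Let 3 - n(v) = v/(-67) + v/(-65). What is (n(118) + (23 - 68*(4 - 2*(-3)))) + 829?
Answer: 777701/4355 ≈ 178.58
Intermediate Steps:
n(v) = 3 + 132*v/4355 (n(v) = 3 - (v/(-67) + v/(-65)) = 3 - (v*(-1/67) + v*(-1/65)) = 3 - (-v/67 - v/65) = 3 - (-132)*v/4355 = 3 + 132*v/4355)
(n(118) + (23 - 68*(4 - 2*(-3)))) + 829 = ((3 + (132/4355)*118) + (23 - 68*(4 - 2*(-3)))) + 829 = ((3 + 15576/4355) + (23 - 68*(4 + 6))) + 829 = (28641/4355 + (23 - 68*10)) + 829 = (28641/4355 + (23 - 680)) + 829 = (28641/4355 - 657) + 829 = -2832594/4355 + 829 = 777701/4355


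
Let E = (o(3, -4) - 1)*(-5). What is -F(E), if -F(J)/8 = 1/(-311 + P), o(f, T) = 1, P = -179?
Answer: -4/245 ≈ -0.016327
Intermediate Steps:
E = 0 (E = (1 - 1)*(-5) = 0*(-5) = 0)
F(J) = 4/245 (F(J) = -8/(-311 - 179) = -8/(-490) = -8*(-1/490) = 4/245)
-F(E) = -1*4/245 = -4/245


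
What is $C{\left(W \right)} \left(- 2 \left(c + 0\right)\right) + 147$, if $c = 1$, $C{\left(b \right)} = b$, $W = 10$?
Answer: $127$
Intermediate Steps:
$C{\left(W \right)} \left(- 2 \left(c + 0\right)\right) + 147 = 10 \left(- 2 \left(1 + 0\right)\right) + 147 = 10 \left(\left(-2\right) 1\right) + 147 = 10 \left(-2\right) + 147 = -20 + 147 = 127$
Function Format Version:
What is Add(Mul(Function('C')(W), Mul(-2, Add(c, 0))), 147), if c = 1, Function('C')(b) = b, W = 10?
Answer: 127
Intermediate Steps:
Add(Mul(Function('C')(W), Mul(-2, Add(c, 0))), 147) = Add(Mul(10, Mul(-2, Add(1, 0))), 147) = Add(Mul(10, Mul(-2, 1)), 147) = Add(Mul(10, -2), 147) = Add(-20, 147) = 127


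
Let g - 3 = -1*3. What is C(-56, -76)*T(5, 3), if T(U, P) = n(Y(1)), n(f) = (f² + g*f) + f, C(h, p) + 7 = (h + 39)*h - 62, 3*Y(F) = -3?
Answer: 0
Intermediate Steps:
Y(F) = -1 (Y(F) = (⅓)*(-3) = -1)
C(h, p) = -69 + h*(39 + h) (C(h, p) = -7 + ((h + 39)*h - 62) = -7 + ((39 + h)*h - 62) = -7 + (h*(39 + h) - 62) = -7 + (-62 + h*(39 + h)) = -69 + h*(39 + h))
g = 0 (g = 3 - 1*3 = 3 - 3 = 0)
n(f) = f + f² (n(f) = (f² + 0*f) + f = (f² + 0) + f = f² + f = f + f²)
T(U, P) = 0 (T(U, P) = -(1 - 1) = -1*0 = 0)
C(-56, -76)*T(5, 3) = (-69 + (-56)² + 39*(-56))*0 = (-69 + 3136 - 2184)*0 = 883*0 = 0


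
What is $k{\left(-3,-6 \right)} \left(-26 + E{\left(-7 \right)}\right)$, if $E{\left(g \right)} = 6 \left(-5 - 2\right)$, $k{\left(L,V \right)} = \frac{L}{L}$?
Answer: $-68$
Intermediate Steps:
$k{\left(L,V \right)} = 1$
$E{\left(g \right)} = -42$ ($E{\left(g \right)} = 6 \left(-7\right) = -42$)
$k{\left(-3,-6 \right)} \left(-26 + E{\left(-7 \right)}\right) = 1 \left(-26 - 42\right) = 1 \left(-68\right) = -68$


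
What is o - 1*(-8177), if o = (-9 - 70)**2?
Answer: 14418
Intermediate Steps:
o = 6241 (o = (-79)**2 = 6241)
o - 1*(-8177) = 6241 - 1*(-8177) = 6241 + 8177 = 14418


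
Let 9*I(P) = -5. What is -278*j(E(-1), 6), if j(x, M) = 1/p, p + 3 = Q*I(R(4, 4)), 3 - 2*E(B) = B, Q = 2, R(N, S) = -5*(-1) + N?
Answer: 2502/37 ≈ 67.622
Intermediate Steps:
R(N, S) = 5 + N
I(P) = -5/9 (I(P) = (⅑)*(-5) = -5/9)
E(B) = 3/2 - B/2
p = -37/9 (p = -3 + 2*(-5/9) = -3 - 10/9 = -37/9 ≈ -4.1111)
j(x, M) = -9/37 (j(x, M) = 1/(-37/9) = -9/37)
-278*j(E(-1), 6) = -278*(-9/37) = 2502/37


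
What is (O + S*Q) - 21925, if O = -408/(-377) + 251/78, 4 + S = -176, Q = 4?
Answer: -51213263/2262 ≈ -22641.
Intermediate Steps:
S = -180 (S = -4 - 176 = -180)
O = 9727/2262 (O = -408*(-1/377) + 251*(1/78) = 408/377 + 251/78 = 9727/2262 ≈ 4.3002)
(O + S*Q) - 21925 = (9727/2262 - 180*4) - 21925 = (9727/2262 - 720) - 21925 = -1618913/2262 - 21925 = -51213263/2262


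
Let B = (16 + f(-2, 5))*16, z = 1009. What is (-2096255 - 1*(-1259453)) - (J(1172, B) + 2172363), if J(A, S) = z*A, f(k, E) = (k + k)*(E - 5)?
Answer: -4191713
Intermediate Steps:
f(k, E) = 2*k*(-5 + E) (f(k, E) = (2*k)*(-5 + E) = 2*k*(-5 + E))
B = 256 (B = (16 + 2*(-2)*(-5 + 5))*16 = (16 + 2*(-2)*0)*16 = (16 + 0)*16 = 16*16 = 256)
J(A, S) = 1009*A
(-2096255 - 1*(-1259453)) - (J(1172, B) + 2172363) = (-2096255 - 1*(-1259453)) - (1009*1172 + 2172363) = (-2096255 + 1259453) - (1182548 + 2172363) = -836802 - 1*3354911 = -836802 - 3354911 = -4191713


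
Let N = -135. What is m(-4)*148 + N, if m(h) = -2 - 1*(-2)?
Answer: -135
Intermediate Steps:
m(h) = 0 (m(h) = -2 + 2 = 0)
m(-4)*148 + N = 0*148 - 135 = 0 - 135 = -135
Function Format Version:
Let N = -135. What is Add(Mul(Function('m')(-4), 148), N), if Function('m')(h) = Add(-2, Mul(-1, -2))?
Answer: -135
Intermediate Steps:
Function('m')(h) = 0 (Function('m')(h) = Add(-2, 2) = 0)
Add(Mul(Function('m')(-4), 148), N) = Add(Mul(0, 148), -135) = Add(0, -135) = -135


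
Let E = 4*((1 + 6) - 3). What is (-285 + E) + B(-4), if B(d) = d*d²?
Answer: -333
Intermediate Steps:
E = 16 (E = 4*(7 - 3) = 4*4 = 16)
B(d) = d³
(-285 + E) + B(-4) = (-285 + 16) + (-4)³ = -269 - 64 = -333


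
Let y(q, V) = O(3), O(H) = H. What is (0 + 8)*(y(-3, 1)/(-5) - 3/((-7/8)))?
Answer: 792/35 ≈ 22.629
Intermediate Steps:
y(q, V) = 3
(0 + 8)*(y(-3, 1)/(-5) - 3/((-7/8))) = (0 + 8)*(3/(-5) - 3/((-7/8))) = 8*(3*(-1/5) - 3/((-7*1/8))) = 8*(-3/5 - 3/(-7/8)) = 8*(-3/5 - 3*(-8/7)) = 8*(-3/5 + 24/7) = 8*(99/35) = 792/35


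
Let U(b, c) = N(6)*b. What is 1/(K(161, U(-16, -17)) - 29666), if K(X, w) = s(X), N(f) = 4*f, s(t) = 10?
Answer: -1/29656 ≈ -3.3720e-5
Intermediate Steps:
U(b, c) = 24*b (U(b, c) = (4*6)*b = 24*b)
K(X, w) = 10
1/(K(161, U(-16, -17)) - 29666) = 1/(10 - 29666) = 1/(-29656) = -1/29656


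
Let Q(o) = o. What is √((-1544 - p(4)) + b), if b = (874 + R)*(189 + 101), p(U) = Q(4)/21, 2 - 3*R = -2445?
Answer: √23934498/7 ≈ 698.90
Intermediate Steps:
R = 2447/3 (R = ⅔ - ⅓*(-2445) = ⅔ + 815 = 2447/3 ≈ 815.67)
p(U) = 4/21
b = 1470010/3 (b = (874 + 2447/3)*(189 + 101) = (5069/3)*290 = 1470010/3 ≈ 4.9000e+5)
√((-1544 - p(4)) + b) = √((-1544 - 1*4/21) + 1470010/3) = √((-1544 - 4/21) + 1470010/3) = √(-32428/21 + 1470010/3) = √(3419214/7) = √23934498/7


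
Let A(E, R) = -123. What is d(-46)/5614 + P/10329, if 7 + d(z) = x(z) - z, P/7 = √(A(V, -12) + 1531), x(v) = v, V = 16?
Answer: -1/802 + 56*√22/10329 ≈ 0.024183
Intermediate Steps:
P = 56*√22 (P = 7*√(-123 + 1531) = 7*√1408 = 7*(8*√22) = 56*√22 ≈ 262.66)
d(z) = -7 (d(z) = -7 + (z - z) = -7 + 0 = -7)
d(-46)/5614 + P/10329 = -7/5614 + (56*√22)/10329 = -7*1/5614 + (56*√22)*(1/10329) = -1/802 + 56*√22/10329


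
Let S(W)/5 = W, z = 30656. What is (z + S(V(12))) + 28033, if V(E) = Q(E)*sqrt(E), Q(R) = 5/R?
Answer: 58689 + 25*sqrt(3)/6 ≈ 58696.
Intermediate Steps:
V(E) = 5/sqrt(E) (V(E) = (5/E)*sqrt(E) = 5/sqrt(E))
S(W) = 5*W
(z + S(V(12))) + 28033 = (30656 + 5*(5/sqrt(12))) + 28033 = (30656 + 5*(5*(sqrt(3)/6))) + 28033 = (30656 + 5*(5*sqrt(3)/6)) + 28033 = (30656 + 25*sqrt(3)/6) + 28033 = 58689 + 25*sqrt(3)/6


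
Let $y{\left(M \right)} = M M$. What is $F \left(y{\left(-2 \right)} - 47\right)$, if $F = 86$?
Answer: $-3698$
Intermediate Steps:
$y{\left(M \right)} = M^{2}$
$F \left(y{\left(-2 \right)} - 47\right) = 86 \left(\left(-2\right)^{2} - 47\right) = 86 \left(4 - 47\right) = 86 \left(-43\right) = -3698$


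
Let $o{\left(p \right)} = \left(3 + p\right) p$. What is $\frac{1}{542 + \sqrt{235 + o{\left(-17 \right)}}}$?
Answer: $\frac{542}{293291} - \frac{\sqrt{473}}{293291} \approx 0.0017738$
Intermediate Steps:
$o{\left(p \right)} = p \left(3 + p\right)$
$\frac{1}{542 + \sqrt{235 + o{\left(-17 \right)}}} = \frac{1}{542 + \sqrt{235 - 17 \left(3 - 17\right)}} = \frac{1}{542 + \sqrt{235 - -238}} = \frac{1}{542 + \sqrt{235 + 238}} = \frac{1}{542 + \sqrt{473}}$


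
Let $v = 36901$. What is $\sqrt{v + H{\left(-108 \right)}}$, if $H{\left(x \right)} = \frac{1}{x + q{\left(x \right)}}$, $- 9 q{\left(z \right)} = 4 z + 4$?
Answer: $\frac{\sqrt{682520590}}{136} \approx 192.1$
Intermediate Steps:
$q{\left(z \right)} = - \frac{4}{9} - \frac{4 z}{9}$ ($q{\left(z \right)} = - \frac{4 z + 4}{9} = - \frac{4 + 4 z}{9} = - \frac{4}{9} - \frac{4 z}{9}$)
$H{\left(x \right)} = \frac{1}{- \frac{4}{9} + \frac{5 x}{9}}$ ($H{\left(x \right)} = \frac{1}{x - \left(\frac{4}{9} + \frac{4 x}{9}\right)} = \frac{1}{- \frac{4}{9} + \frac{5 x}{9}}$)
$\sqrt{v + H{\left(-108 \right)}} = \sqrt{36901 + \frac{9}{-4 + 5 \left(-108\right)}} = \sqrt{36901 + \frac{9}{-4 - 540}} = \sqrt{36901 + \frac{9}{-544}} = \sqrt{36901 + 9 \left(- \frac{1}{544}\right)} = \sqrt{36901 - \frac{9}{544}} = \sqrt{\frac{20074135}{544}} = \frac{\sqrt{682520590}}{136}$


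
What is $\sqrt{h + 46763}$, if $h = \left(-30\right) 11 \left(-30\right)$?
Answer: $\sqrt{56663} \approx 238.04$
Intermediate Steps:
$h = 9900$ ($h = \left(-330\right) \left(-30\right) = 9900$)
$\sqrt{h + 46763} = \sqrt{9900 + 46763} = \sqrt{56663}$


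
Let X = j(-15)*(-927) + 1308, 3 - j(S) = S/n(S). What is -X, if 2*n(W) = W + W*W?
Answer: 11238/7 ≈ 1605.4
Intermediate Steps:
n(W) = W/2 + W²/2 (n(W) = (W + W*W)/2 = (W + W²)/2 = W/2 + W²/2)
j(S) = 3 - 2/(1 + S) (j(S) = 3 - S/(S*(1 + S)/2) = 3 - S*2/(S*(1 + S)) = 3 - 2/(1 + S))
X = -11238/7 (X = ((1 + 3*(-15))/(1 - 15))*(-927) + 1308 = ((1 - 45)/(-14))*(-927) + 1308 = -1/14*(-44)*(-927) + 1308 = (22/7)*(-927) + 1308 = -20394/7 + 1308 = -11238/7 ≈ -1605.4)
-X = -1*(-11238/7) = 11238/7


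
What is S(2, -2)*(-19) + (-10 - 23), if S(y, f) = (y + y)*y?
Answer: -185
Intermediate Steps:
S(y, f) = 2*y² (S(y, f) = (2*y)*y = 2*y²)
S(2, -2)*(-19) + (-10 - 23) = (2*2²)*(-19) + (-10 - 23) = (2*4)*(-19) - 33 = 8*(-19) - 33 = -152 - 33 = -185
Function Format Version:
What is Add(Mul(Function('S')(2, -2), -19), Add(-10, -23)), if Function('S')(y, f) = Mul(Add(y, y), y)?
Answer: -185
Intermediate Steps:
Function('S')(y, f) = Mul(2, Pow(y, 2)) (Function('S')(y, f) = Mul(Mul(2, y), y) = Mul(2, Pow(y, 2)))
Add(Mul(Function('S')(2, -2), -19), Add(-10, -23)) = Add(Mul(Mul(2, Pow(2, 2)), -19), Add(-10, -23)) = Add(Mul(Mul(2, 4), -19), -33) = Add(Mul(8, -19), -33) = Add(-152, -33) = -185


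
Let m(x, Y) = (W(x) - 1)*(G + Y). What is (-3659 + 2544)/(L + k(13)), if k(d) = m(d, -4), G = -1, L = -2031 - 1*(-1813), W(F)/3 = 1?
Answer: 1115/228 ≈ 4.8904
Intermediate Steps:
W(F) = 3 (W(F) = 3*1 = 3)
L = -218 (L = -2031 + 1813 = -218)
m(x, Y) = -2 + 2*Y (m(x, Y) = (3 - 1)*(-1 + Y) = 2*(-1 + Y) = -2 + 2*Y)
k(d) = -10 (k(d) = -2 + 2*(-4) = -2 - 8 = -10)
(-3659 + 2544)/(L + k(13)) = (-3659 + 2544)/(-218 - 10) = -1115/(-228) = -1115*(-1/228) = 1115/228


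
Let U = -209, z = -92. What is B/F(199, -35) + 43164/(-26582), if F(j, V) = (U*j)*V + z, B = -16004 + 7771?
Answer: -31524032929/19346286563 ≈ -1.6295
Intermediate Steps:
B = -8233
F(j, V) = -92 - 209*V*j (F(j, V) = (-209*j)*V - 92 = -209*V*j - 92 = -92 - 209*V*j)
B/F(199, -35) + 43164/(-26582) = -8233/(-92 - 209*(-35)*199) + 43164/(-26582) = -8233/(-92 + 1455685) + 43164*(-1/26582) = -8233/1455593 - 21582/13291 = -31524032929/19346286563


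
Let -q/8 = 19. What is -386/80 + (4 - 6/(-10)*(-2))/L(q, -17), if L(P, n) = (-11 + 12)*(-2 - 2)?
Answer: -221/40 ≈ -5.5250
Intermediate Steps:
q = -152 (q = -8*19 = -152)
L(P, n) = -4 (L(P, n) = 1*(-4) = -4)
-386/80 + (4 - 6/(-10)*(-2))/L(q, -17) = -386/80 + (4 - 6/(-10)*(-2))/(-4) = -386*1/80 + (4 - 6*(-⅒)*(-2))*(-¼) = -193/40 + (4 + (⅗)*(-2))*(-¼) = -193/40 + (4 - 6/5)*(-¼) = -193/40 + (14/5)*(-¼) = -193/40 - 7/10 = -221/40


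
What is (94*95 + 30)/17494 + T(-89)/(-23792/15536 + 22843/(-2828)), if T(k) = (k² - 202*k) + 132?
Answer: -208374822823132/76932165461 ≈ -2708.6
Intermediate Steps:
T(k) = 132 + k² - 202*k
(94*95 + 30)/17494 + T(-89)/(-23792/15536 + 22843/(-2828)) = (94*95 + 30)/17494 + (132 + (-89)² - 202*(-89))/(-23792/15536 + 22843/(-2828)) = (8930 + 30)*(1/17494) + (132 + 7921 + 17978)/(-23792*1/15536 + 22843*(-1/2828)) = 8960*(1/17494) + 26031/(-1487/971 - 22843/2828) = 4480/8747 + 26031/(-26385789/2745988) = 4480/8747 + 26031*(-2745988/26385789) = 4480/8747 - 23826937876/8795263 = -208374822823132/76932165461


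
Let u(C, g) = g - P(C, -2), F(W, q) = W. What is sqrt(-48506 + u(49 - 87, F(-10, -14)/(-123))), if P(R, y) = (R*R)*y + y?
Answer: I*sqrt(690123234)/123 ≈ 213.58*I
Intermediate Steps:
P(R, y) = y + y*R**2 (P(R, y) = R**2*y + y = y*R**2 + y = y + y*R**2)
u(C, g) = 2 + g + 2*C**2 (u(C, g) = g - (-2)*(1 + C**2) = g - (-2 - 2*C**2) = g + (2 + 2*C**2) = 2 + g + 2*C**2)
sqrt(-48506 + u(49 - 87, F(-10, -14)/(-123))) = sqrt(-48506 + (2 - 10/(-123) + 2*(49 - 87)**2)) = sqrt(-48506 + (2 - 10*(-1/123) + 2*(-38)**2)) = sqrt(-48506 + (2 + 10/123 + 2*1444)) = sqrt(-48506 + (2 + 10/123 + 2888)) = sqrt(-48506 + 355480/123) = sqrt(-5610758/123) = I*sqrt(690123234)/123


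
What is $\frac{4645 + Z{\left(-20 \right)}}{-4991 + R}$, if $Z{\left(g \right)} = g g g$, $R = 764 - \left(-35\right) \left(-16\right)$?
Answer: $\frac{3355}{4787} \approx 0.70086$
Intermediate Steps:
$R = 204$ ($R = 764 - 560 = 204$)
$Z{\left(g \right)} = g^{3}$ ($Z{\left(g \right)} = g^{2} g = g^{3}$)
$\frac{4645 + Z{\left(-20 \right)}}{-4991 + R} = \frac{4645 + \left(-20\right)^{3}}{-4991 + 204} = \frac{4645 - 8000}{-4787} = \left(-3355\right) \left(- \frac{1}{4787}\right) = \frac{3355}{4787}$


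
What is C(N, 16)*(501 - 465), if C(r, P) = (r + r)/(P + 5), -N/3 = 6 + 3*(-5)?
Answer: 648/7 ≈ 92.571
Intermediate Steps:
N = 27 (N = -3*(6 + 3*(-5)) = -3*(6 - 15) = -3*(-9) = 27)
C(r, P) = 2*r/(5 + P) (C(r, P) = (2*r)/(5 + P) = 2*r/(5 + P))
C(N, 16)*(501 - 465) = (2*27/(5 + 16))*(501 - 465) = (2*27/21)*36 = (2*27*(1/21))*36 = (18/7)*36 = 648/7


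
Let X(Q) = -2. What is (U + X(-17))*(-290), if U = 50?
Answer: -13920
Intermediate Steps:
(U + X(-17))*(-290) = (50 - 2)*(-290) = 48*(-290) = -13920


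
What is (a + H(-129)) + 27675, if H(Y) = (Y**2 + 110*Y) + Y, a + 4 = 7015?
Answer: 37008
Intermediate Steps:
a = 7011 (a = -4 + 7015 = 7011)
H(Y) = Y**2 + 111*Y
(a + H(-129)) + 27675 = (7011 - 129*(111 - 129)) + 27675 = (7011 - 129*(-18)) + 27675 = (7011 + 2322) + 27675 = 9333 + 27675 = 37008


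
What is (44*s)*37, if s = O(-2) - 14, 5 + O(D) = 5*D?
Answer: -47212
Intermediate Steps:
O(D) = -5 + 5*D
s = -29 (s = (-5 + 5*(-2)) - 14 = (-5 - 10) - 14 = -15 - 14 = -29)
(44*s)*37 = (44*(-29))*37 = -1276*37 = -47212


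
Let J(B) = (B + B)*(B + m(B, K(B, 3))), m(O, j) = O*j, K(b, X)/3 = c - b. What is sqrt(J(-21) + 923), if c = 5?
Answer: sqrt(70601) ≈ 265.71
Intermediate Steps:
K(b, X) = 15 - 3*b (K(b, X) = 3*(5 - b) = 15 - 3*b)
J(B) = 2*B*(B + B*(15 - 3*B)) (J(B) = (B + B)*(B + B*(15 - 3*B)) = (2*B)*(B + B*(15 - 3*B)) = 2*B*(B + B*(15 - 3*B)))
sqrt(J(-21) + 923) = sqrt((-21)**2*(32 - 6*(-21)) + 923) = sqrt(441*(32 + 126) + 923) = sqrt(441*158 + 923) = sqrt(69678 + 923) = sqrt(70601)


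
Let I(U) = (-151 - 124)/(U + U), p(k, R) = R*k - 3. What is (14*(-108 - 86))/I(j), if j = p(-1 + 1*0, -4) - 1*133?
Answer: -65184/25 ≈ -2607.4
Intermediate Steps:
p(k, R) = -3 + R*k
j = -132 (j = (-3 - 4*(-1 + 1*0)) - 1*133 = (-3 - 4*(-1 + 0)) - 133 = (-3 - 4*(-1)) - 133 = (-3 + 4) - 133 = 1 - 133 = -132)
I(U) = -275/(2*U) (I(U) = -275*1/(2*U) = -275/(2*U))
(14*(-108 - 86))/I(j) = (14*(-108 - 86))/((-275/2/(-132))) = (14*(-194))/((-275/2*(-1/132))) = -2716/25/24 = -2716*24/25 = -65184/25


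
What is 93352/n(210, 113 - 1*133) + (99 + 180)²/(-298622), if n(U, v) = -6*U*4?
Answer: -126202141/6718995 ≈ -18.783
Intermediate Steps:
n(U, v) = -24*U
93352/n(210, 113 - 1*133) + (99 + 180)²/(-298622) = 93352/((-24*210)) + (99 + 180)²/(-298622) = 93352/(-5040) + 279²*(-1/298622) = 93352*(-1/5040) + 77841*(-1/298622) = -1667/90 - 77841/298622 = -126202141/6718995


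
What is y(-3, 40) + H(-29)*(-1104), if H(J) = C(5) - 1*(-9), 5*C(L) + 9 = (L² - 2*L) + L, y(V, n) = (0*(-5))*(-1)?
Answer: -61824/5 ≈ -12365.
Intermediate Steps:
y(V, n) = 0 (y(V, n) = 0*(-1) = 0)
C(L) = -9/5 - L/5 + L²/5 (C(L) = -9/5 + ((L² - 2*L) + L)/5 = -9/5 + (L² - L)/5 = -9/5 + (-L/5 + L²/5) = -9/5 - L/5 + L²/5)
H(J) = 56/5 (H(J) = (-9/5 - ⅕*5 + (⅕)*5²) - 1*(-9) = (-9/5 - 1 + (⅕)*25) + 9 = (-9/5 - 1 + 5) + 9 = 11/5 + 9 = 56/5)
y(-3, 40) + H(-29)*(-1104) = 0 + (56/5)*(-1104) = 0 - 61824/5 = -61824/5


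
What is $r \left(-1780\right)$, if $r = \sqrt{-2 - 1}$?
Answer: $- 1780 i \sqrt{3} \approx - 3083.1 i$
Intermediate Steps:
$r = i \sqrt{3}$ ($r = \sqrt{-3} = i \sqrt{3} \approx 1.732 i$)
$r \left(-1780\right) = i \sqrt{3} \left(-1780\right) = - 1780 i \sqrt{3}$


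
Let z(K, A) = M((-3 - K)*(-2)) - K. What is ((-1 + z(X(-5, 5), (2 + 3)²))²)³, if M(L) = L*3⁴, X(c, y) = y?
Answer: 4608273662721000000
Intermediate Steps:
M(L) = 81*L (M(L) = L*81 = 81*L)
z(K, A) = 486 + 161*K (z(K, A) = 81*((-3 - K)*(-2)) - K = 81*(6 + 2*K) - K = (486 + 162*K) - K = 486 + 161*K)
((-1 + z(X(-5, 5), (2 + 3)²))²)³ = ((-1 + (486 + 161*5))²)³ = ((-1 + (486 + 805))²)³ = ((-1 + 1291)²)³ = (1290²)³ = 1664100³ = 4608273662721000000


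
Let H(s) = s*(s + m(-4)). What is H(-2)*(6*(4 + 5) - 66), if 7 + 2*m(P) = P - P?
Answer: -132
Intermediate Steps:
m(P) = -7/2 (m(P) = -7/2 + (P - P)/2 = -7/2 + (½)*0 = -7/2 + 0 = -7/2)
H(s) = s*(-7/2 + s) (H(s) = s*(s - 7/2) = s*(-7/2 + s))
H(-2)*(6*(4 + 5) - 66) = ((½)*(-2)*(-7 + 2*(-2)))*(6*(4 + 5) - 66) = ((½)*(-2)*(-7 - 4))*(6*9 - 66) = ((½)*(-2)*(-11))*(54 - 66) = 11*(-12) = -132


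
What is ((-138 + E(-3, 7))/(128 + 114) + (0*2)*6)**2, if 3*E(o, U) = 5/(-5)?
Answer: 172225/527076 ≈ 0.32676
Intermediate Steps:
E(o, U) = -1/3 (E(o, U) = (5/(-5))/3 = (5*(-1/5))/3 = (1/3)*(-1) = -1/3)
((-138 + E(-3, 7))/(128 + 114) + (0*2)*6)**2 = ((-138 - 1/3)/(128 + 114) + (0*2)*6)**2 = (-415/3/242 + 0*6)**2 = (-415/3*1/242 + 0)**2 = (-415/726 + 0)**2 = (-415/726)**2 = 172225/527076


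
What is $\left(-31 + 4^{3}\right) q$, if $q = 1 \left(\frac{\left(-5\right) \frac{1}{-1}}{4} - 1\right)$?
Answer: $\frac{33}{4} \approx 8.25$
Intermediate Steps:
$q = \frac{1}{4}$ ($q = 1 \left(\left(-5\right) \left(-1\right) \frac{1}{4} - 1\right) = 1 \left(5 \cdot \frac{1}{4} - 1\right) = 1 \left(\frac{5}{4} - 1\right) = 1 \cdot \frac{1}{4} = \frac{1}{4} \approx 0.25$)
$\left(-31 + 4^{3}\right) q = \left(-31 + 4^{3}\right) \frac{1}{4} = \left(-31 + 64\right) \frac{1}{4} = 33 \cdot \frac{1}{4} = \frac{33}{4}$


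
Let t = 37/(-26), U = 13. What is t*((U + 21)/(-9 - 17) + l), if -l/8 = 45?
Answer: 173789/338 ≈ 514.17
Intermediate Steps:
l = -360 (l = -8*45 = -360)
t = -37/26 (t = 37*(-1/26) = -37/26 ≈ -1.4231)
t*((U + 21)/(-9 - 17) + l) = -37*((13 + 21)/(-9 - 17) - 360)/26 = -37*(34/(-26) - 360)/26 = -37*(34*(-1/26) - 360)/26 = -37*(-17/13 - 360)/26 = -37/26*(-4697/13) = 173789/338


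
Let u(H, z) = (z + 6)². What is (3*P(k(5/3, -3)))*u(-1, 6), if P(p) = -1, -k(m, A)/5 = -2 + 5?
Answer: -432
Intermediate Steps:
u(H, z) = (6 + z)²
k(m, A) = -15 (k(m, A) = -5*(-2 + 5) = -5*3 = -15)
(3*P(k(5/3, -3)))*u(-1, 6) = (3*(-1))*(6 + 6)² = -3*12² = -3*144 = -432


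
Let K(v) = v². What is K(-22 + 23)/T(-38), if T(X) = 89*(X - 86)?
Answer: -1/11036 ≈ -9.0613e-5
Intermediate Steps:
T(X) = -7654 + 89*X (T(X) = 89*(-86 + X) = -7654 + 89*X)
K(-22 + 23)/T(-38) = (-22 + 23)²/(-7654 + 89*(-38)) = 1²/(-7654 - 3382) = 1/(-11036) = 1*(-1/11036) = -1/11036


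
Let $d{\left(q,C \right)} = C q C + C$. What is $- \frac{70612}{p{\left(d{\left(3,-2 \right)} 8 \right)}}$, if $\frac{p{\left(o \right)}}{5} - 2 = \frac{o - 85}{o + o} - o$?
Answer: $\frac{2259584}{12485} \approx 180.98$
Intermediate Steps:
$d{\left(q,C \right)} = C + q C^{2}$ ($d{\left(q,C \right)} = q C^{2} + C = C + q C^{2}$)
$p{\left(o \right)} = 10 - 5 o + \frac{5 \left(-85 + o\right)}{2 o}$ ($p{\left(o \right)} = 10 + 5 \left(\frac{o - 85}{o + o} - o\right) = 10 + 5 \left(\frac{-85 + o}{2 o} - o\right) = 10 + 5 \left(- o + \frac{-85 + o}{2 o}\right) = 10 - \left(5 o - \frac{5 \left(-85 + o\right)}{2 o}\right) = 10 - 5 o + \frac{5 \left(-85 + o\right)}{2 o}$)
$- \frac{70612}{p{\left(d{\left(3,-2 \right)} 8 \right)}} = - \frac{70612}{\frac{25}{2} - 5 - 2 \left(1 - 6\right) 8 - \frac{425}{2 - 2 \left(1 - 6\right) 8}} = - \frac{70612}{\frac{25}{2} - 5 \left(-2\right) \left(-5\right) 8 - \frac{425}{2 \left(-2\right) \left(-5\right) 8}} = - \frac{70612}{\frac{25}{2} - 5 \cdot 10 \cdot 8 - \frac{425}{2 \cdot 10 \cdot 8}} = - \frac{70612}{\frac{25}{2} - 400 - \frac{425}{2 \cdot 80}} = - \frac{70612}{\frac{25}{2} - 400 - \frac{85}{32}} = - \frac{70612}{- \frac{12485}{32}} = \left(-70612\right) \left(- \frac{32}{12485}\right) = \frac{2259584}{12485}$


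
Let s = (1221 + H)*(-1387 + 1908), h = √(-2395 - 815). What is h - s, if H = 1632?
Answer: -1486413 + I*√3210 ≈ -1.4864e+6 + 56.657*I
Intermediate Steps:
h = I*√3210 (h = √(-3210) = I*√3210 ≈ 56.657*I)
s = 1486413 (s = (1221 + 1632)*(-1387 + 1908) = 2853*521 = 1486413)
h - s = I*√3210 - 1*1486413 = I*√3210 - 1486413 = -1486413 + I*√3210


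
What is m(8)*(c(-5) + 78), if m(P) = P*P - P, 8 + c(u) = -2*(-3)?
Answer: 4256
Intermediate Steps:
c(u) = -2 (c(u) = -8 - 2*(-3) = -8 + 6 = -2)
m(P) = P**2 - P
m(8)*(c(-5) + 78) = (8*(-1 + 8))*(-2 + 78) = (8*7)*76 = 56*76 = 4256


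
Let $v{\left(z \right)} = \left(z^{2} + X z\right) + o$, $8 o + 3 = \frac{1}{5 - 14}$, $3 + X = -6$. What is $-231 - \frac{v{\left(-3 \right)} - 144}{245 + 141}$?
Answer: $- \frac{1603037}{6948} \approx -230.72$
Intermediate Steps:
$X = -9$ ($X = -3 - 6 = -9$)
$o = - \frac{7}{18}$ ($o = - \frac{3}{8} + \frac{1}{8 \left(5 - 14\right)} = - \frac{3}{8} + \frac{1}{8 \left(-9\right)} = - \frac{3}{8} + \frac{1}{8} \left(- \frac{1}{9}\right) = - \frac{3}{8} - \frac{1}{72} = - \frac{7}{18} \approx -0.38889$)
$v{\left(z \right)} = - \frac{7}{18} + z^{2} - 9 z$ ($v{\left(z \right)} = \left(z^{2} - 9 z\right) - \frac{7}{18} = - \frac{7}{18} + z^{2} - 9 z$)
$-231 - \frac{v{\left(-3 \right)} - 144}{245 + 141} = -231 - \frac{\left(- \frac{7}{18} + \left(-3\right)^{2} - -27\right) - 144}{245 + 141} = -231 - \frac{\left(- \frac{7}{18} + 9 + 27\right) - 144}{386} = -231 - \left(\frac{641}{18} - 144\right) \frac{1}{386} = -231 - \left(- \frac{1951}{18}\right) \frac{1}{386} = -231 - - \frac{1951}{6948} = -231 + \frac{1951}{6948} = - \frac{1603037}{6948}$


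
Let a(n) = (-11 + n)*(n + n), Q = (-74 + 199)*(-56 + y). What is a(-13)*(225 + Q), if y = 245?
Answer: 14882400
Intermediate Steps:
Q = 23625 (Q = (-74 + 199)*(-56 + 245) = 125*189 = 23625)
a(n) = 2*n*(-11 + n) (a(n) = (-11 + n)*(2*n) = 2*n*(-11 + n))
a(-13)*(225 + Q) = (2*(-13)*(-11 - 13))*(225 + 23625) = (2*(-13)*(-24))*23850 = 624*23850 = 14882400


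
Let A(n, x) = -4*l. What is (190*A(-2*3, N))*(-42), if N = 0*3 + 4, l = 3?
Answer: 95760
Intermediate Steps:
N = 4 (N = 0 + 4 = 4)
A(n, x) = -12 (A(n, x) = -4*3 = -12)
(190*A(-2*3, N))*(-42) = (190*(-12))*(-42) = -2280*(-42) = 95760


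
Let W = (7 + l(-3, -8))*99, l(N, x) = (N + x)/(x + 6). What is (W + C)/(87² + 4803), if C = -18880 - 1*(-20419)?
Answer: 1851/8248 ≈ 0.22442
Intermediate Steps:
C = 1539 (C = -18880 + 20419 = 1539)
l(N, x) = (N + x)/(6 + x)
W = 2475/2 (W = (7 + (-3 - 8)/(6 - 8))*99 = (7 - 11/(-2))*99 = (7 - ½*(-11))*99 = (7 + 11/2)*99 = (25/2)*99 = 2475/2 ≈ 1237.5)
(W + C)/(87² + 4803) = (2475/2 + 1539)/(87² + 4803) = 5553/(2*(7569 + 4803)) = (5553/2)/12372 = (5553/2)*(1/12372) = 1851/8248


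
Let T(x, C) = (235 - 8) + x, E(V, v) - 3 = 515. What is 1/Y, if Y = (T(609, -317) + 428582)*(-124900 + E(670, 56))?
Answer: -1/53411869676 ≈ -1.8722e-11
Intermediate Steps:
E(V, v) = 518 (E(V, v) = 3 + 515 = 518)
T(x, C) = 227 + x
Y = -53411869676 (Y = ((227 + 609) + 428582)*(-124900 + 518) = (836 + 428582)*(-124382) = 429418*(-124382) = -53411869676)
1/Y = 1/(-53411869676) = -1/53411869676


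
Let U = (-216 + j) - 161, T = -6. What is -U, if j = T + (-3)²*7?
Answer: 320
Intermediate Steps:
j = 57 (j = -6 + (-3)²*7 = -6 + 9*7 = -6 + 63 = 57)
U = -320 (U = (-216 + 57) - 161 = -159 - 161 = -320)
-U = -1*(-320) = 320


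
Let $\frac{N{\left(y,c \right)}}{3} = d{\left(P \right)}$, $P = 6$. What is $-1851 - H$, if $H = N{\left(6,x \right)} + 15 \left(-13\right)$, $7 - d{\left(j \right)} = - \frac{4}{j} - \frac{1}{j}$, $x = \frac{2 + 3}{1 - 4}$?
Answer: $- \frac{3359}{2} \approx -1679.5$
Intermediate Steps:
$x = - \frac{5}{3}$ ($x = \frac{5}{-3} = 5 \left(- \frac{1}{3}\right) = - \frac{5}{3} \approx -1.6667$)
$d{\left(j \right)} = 7 + \frac{5}{j}$ ($d{\left(j \right)} = 7 - \left(- \frac{4}{j} - \frac{1}{j}\right) = 7 - - \frac{5}{j} = 7 + \frac{5}{j}$)
$N{\left(y,c \right)} = \frac{47}{2}$ ($N{\left(y,c \right)} = 3 \left(7 + \frac{5}{6}\right) = 3 \cdot \frac{47}{6} = \frac{47}{2}$)
$H = - \frac{343}{2}$ ($H = \frac{47}{2} + 15 \left(-13\right) = \frac{47}{2} - 195 = - \frac{343}{2} \approx -171.5$)
$-1851 - H = -1851 - - \frac{343}{2} = -1851 + \frac{343}{2} = - \frac{3359}{2}$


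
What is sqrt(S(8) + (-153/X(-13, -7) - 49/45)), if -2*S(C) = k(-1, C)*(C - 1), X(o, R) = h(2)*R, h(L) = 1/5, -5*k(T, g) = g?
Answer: sqrt(1254610)/105 ≈ 10.668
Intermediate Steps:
k(T, g) = -g/5
h(L) = 1/5
X(o, R) = R/5
S(C) = C*(-1 + C)/10 (S(C) = -(-C/5)*(C - 1)/2 = -(-C/5)*(-1 + C)/2 = -(-1)*C*(-1 + C)/10 = C*(-1 + C)/10)
sqrt(S(8) + (-153/X(-13, -7) - 49/45)) = sqrt((1/10)*8*(-1 + 8) + (-153/((1/5)*(-7)) - 49/45)) = sqrt((1/10)*8*7 + (-153/(-7/5) - 49*1/45)) = sqrt(28/5 + (-153*(-5/7) - 49/45)) = sqrt(28/5 + (765/7 - 49/45)) = sqrt(28/5 + 34082/315) = sqrt(35846/315) = sqrt(1254610)/105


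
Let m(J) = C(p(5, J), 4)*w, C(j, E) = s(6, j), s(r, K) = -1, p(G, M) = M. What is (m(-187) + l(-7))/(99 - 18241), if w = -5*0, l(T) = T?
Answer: 7/18142 ≈ 0.00038585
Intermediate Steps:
w = 0
C(j, E) = -1
m(J) = 0 (m(J) = -1*0 = 0)
(m(-187) + l(-7))/(99 - 18241) = (0 - 7)/(99 - 18241) = -7/(-18142) = -7*(-1/18142) = 7/18142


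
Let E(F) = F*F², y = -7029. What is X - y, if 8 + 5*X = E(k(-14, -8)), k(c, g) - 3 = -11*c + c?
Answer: 2959344/5 ≈ 5.9187e+5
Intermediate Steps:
k(c, g) = 3 - 10*c (k(c, g) = 3 + (-11*c + c) = 3 - 10*c)
E(F) = F³
X = 2924199/5 (X = -8/5 + (3 - 10*(-14))³/5 = -8/5 + (3 + 140)³/5 = -8/5 + (⅕)*143³ = -8/5 + (⅕)*2924207 = -8/5 + 2924207/5 = 2924199/5 ≈ 5.8484e+5)
X - y = 2924199/5 - 1*(-7029) = 2924199/5 + 7029 = 2959344/5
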